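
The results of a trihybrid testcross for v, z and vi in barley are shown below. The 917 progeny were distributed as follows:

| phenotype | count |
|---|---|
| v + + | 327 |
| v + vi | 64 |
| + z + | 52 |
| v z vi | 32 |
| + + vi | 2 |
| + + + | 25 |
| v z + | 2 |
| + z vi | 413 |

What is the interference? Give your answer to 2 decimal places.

The two most frequent reciprocal classes, v + + and + z vi, are the parental types, so the F1 was v + + / + z vi.
The two rarest classes, v z + and + + vi, are the double crossovers. Comparing them with the parentals, only the z allele has switched, so z is the middle locus and the order is v – z – vi.
v–z: (57 + 4)/917 = 0.0665; z–vi: (116 + 4)/917 = 0.1309.
Expected DCO frequency = 0.0665 × 0.1309 ≈ 0.00870; observed = 4/917 ≈ 0.00436.
Coefficient of coincidence = 0.00436/0.00870 ≈ 0.50; interference = 1 − 0.50 = 0.50.

0.50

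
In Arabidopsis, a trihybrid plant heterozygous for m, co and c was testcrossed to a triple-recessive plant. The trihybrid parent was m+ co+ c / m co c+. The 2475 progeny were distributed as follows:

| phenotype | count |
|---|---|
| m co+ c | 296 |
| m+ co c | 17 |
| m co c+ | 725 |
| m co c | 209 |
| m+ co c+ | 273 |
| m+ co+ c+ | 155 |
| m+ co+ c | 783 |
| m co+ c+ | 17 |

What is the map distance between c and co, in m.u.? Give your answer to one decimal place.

The two rarest classes, m+ co c and m co+ c+, are the double crossovers. Comparing them with the parentals, only the co allele has switched, so co is the middle locus and the order is c – co – m.
Crossovers in the c–co interval produce the single-crossover classes m+ co+ c+ and m co c (155 + 209 = 364) plus the double crossovers (34).
RF(c–co) = (364 + 34) / 2475 = 398/2475 = 0.1608 → 16.1 m.u.

16.1 m.u.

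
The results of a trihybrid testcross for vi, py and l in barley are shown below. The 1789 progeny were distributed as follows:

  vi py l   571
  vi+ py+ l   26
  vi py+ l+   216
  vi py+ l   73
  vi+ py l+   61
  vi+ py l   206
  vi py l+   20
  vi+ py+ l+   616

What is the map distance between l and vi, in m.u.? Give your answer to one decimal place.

26.2 m.u.

The two most frequent reciprocal classes, vi py l and vi+ py+ l+, are the parental types, so the F1 was vi py l / vi+ py+ l+.
The two rarest classes, vi py l+ and vi+ py+ l, are the double crossovers. Comparing them with the parentals, only the l allele has switched, so l is the middle locus and the order is vi – l – py.
Crossovers in the vi–l interval produce the single-crossover classes vi+ py l and vi py+ l+ (206 + 216 = 422) plus the double crossovers (46).
RF(vi–l) = (422 + 46) / 1789 = 468/1789 = 0.2616 → 26.2 m.u.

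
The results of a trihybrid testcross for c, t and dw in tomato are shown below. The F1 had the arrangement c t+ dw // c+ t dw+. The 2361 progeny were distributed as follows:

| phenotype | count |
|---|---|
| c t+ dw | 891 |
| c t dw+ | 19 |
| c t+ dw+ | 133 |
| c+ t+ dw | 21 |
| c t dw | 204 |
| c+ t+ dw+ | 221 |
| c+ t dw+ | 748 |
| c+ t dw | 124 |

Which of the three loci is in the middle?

c

The two rarest classes, c+ t+ dw and c t dw+, are the double crossovers. Comparing them with the parentals, only the c allele has switched, so c is the middle locus and the order is t – c – dw.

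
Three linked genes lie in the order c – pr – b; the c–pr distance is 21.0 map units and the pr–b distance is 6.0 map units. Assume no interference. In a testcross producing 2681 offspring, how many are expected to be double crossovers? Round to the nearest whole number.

34

Map distances give recombination frequencies of 0.210 and 0.060 for the two intervals.
With no interference, expected double-crossover frequency = 0.210 × 0.060 = 0.01260.
Expected number = 0.01260 × 2681 = 33.78 ≈ 34.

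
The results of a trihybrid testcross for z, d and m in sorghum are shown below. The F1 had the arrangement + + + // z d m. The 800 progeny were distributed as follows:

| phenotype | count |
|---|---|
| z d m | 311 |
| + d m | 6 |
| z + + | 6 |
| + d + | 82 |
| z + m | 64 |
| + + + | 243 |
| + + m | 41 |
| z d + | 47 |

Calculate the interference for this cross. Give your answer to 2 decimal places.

The two rarest classes, z + + and + d m, are the double crossovers. Comparing them with the parentals, only the z allele has switched, so z is the middle locus and the order is m – z – d.
m–z: (88 + 12)/800 = 0.1250; z–d: (146 + 12)/800 = 0.1975.
Expected DCO frequency = 0.1250 × 0.1975 ≈ 0.02469; observed = 12/800 ≈ 0.01500.
Coefficient of coincidence = 0.01500/0.02469 ≈ 0.61; interference = 1 − 0.61 = 0.39.

0.39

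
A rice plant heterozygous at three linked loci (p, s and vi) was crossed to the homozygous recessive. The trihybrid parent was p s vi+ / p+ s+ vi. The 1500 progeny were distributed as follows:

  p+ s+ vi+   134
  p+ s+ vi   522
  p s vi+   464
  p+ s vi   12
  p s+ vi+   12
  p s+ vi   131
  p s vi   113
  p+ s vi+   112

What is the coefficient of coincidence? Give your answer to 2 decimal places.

The two rarest classes, p s+ vi+ and p+ s vi, are the double crossovers. Comparing them with the parentals, only the s allele has switched, so s is the middle locus and the order is p – s – vi.
p–s: (243 + 24)/1500 = 0.1780; s–vi: (247 + 24)/1500 = 0.1807.
Expected DCO frequency = 0.1780 × 0.1807 ≈ 0.03216; observed = 24/1500 ≈ 0.01600.
Coefficient of coincidence = 0.01600/0.03216 ≈ 0.50.

0.50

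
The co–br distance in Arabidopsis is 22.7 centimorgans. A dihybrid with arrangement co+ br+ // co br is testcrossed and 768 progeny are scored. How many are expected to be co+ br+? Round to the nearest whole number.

A map distance of 22.7 centimorgans corresponds to a recombination frequency of 0.227.
The F1 is co+ br+ / co br, so co+ br+ is a parental gamete class with expected frequency (1 − r)/2 = 0.773/2 = 0.3865.
Expected number = 0.3865 × 768 = 296.83 ≈ 297.

297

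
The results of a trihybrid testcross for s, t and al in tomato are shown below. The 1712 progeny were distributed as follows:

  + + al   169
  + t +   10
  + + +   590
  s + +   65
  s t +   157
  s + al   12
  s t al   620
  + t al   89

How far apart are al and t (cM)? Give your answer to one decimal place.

The two most frequent reciprocal classes, s t al and + + +, are the parental types, so the F1 was s t al / + + +.
The two rarest classes, s + al and + t +, are the double crossovers. Comparing them with the parentals, only the t allele has switched, so t is the middle locus and the order is al – t – s.
Crossovers in the al–t interval produce the single-crossover classes s t + and + + al (157 + 169 = 326) plus the double crossovers (22).
RF(al–t) = (326 + 22) / 1712 = 348/1712 = 0.2033 → 20.3 cM.

20.3 cM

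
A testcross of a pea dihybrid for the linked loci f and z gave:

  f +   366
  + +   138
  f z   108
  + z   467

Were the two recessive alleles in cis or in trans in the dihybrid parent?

trans

The two most frequent classes are + z (467) and f + (366); these are the parental (non-recombinant) types.
So the F1 carried + z on one chromosome and f + on the other — the recessive alleles are on opposite chromosomes (trans / repulsion).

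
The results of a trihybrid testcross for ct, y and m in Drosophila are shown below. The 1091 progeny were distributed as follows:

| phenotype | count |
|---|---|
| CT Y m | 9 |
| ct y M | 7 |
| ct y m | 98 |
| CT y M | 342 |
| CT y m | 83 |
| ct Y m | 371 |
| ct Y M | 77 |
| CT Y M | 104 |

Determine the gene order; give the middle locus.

ct

The two most frequent reciprocal classes, ct Y m and CT y M, are the parental types, so the F1 was ct Y m / CT y M.
The two rarest classes, CT Y m and ct y M, are the double crossovers. Comparing them with the parentals, only the ct allele has switched, so ct is the middle locus and the order is m – ct – y.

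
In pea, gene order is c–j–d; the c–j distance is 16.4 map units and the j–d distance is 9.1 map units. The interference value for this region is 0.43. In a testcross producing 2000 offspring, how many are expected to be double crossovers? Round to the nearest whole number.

17

Map distances give recombination frequencies of 0.164 and 0.091 for the two intervals.
With interference 0.43 (so coincidence = 0.57), expected double-crossover frequency = 0.164 × 0.091 × 0.57 = 0.00851.
Expected number = 0.00851 × 2000 = 17.01 ≈ 17.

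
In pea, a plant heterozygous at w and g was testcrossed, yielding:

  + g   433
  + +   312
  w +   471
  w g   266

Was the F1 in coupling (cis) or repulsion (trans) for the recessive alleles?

trans

The two most frequent classes are + g (433) and w + (471); these are the parental (non-recombinant) types.
So the F1 carried + g on one chromosome and w + on the other — the recessive alleles are on opposite chromosomes (trans / repulsion).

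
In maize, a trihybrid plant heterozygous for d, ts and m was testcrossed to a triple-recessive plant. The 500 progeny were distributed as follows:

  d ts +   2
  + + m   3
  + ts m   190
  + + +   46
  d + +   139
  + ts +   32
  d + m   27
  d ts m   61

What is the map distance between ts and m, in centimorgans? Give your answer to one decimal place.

The two most frequent reciprocal classes, d + + and + ts m, are the parental types, so the F1 was d + + / + ts m.
The two rarest classes, d ts + and + + m, are the double crossovers. Comparing them with the parentals, only the ts allele has switched, so ts is the middle locus and the order is m – ts – d.
Crossovers in the m–ts interval produce the single-crossover classes d + m and + ts + (27 + 32 = 59) plus the double crossovers (5).
RF(m–ts) = (59 + 5) / 500 = 64/500 = 0.1280 → 12.8 centimorgans.

12.8 centimorgans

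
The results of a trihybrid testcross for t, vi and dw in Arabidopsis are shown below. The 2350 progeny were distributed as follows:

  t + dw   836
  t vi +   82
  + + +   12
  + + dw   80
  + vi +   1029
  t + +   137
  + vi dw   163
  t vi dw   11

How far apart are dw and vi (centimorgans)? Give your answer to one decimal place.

The two most frequent reciprocal classes, + vi + and t + dw, are the parental types, so the F1 was + vi + / t + dw.
The two rarest classes, + + + and t vi dw, are the double crossovers. Comparing them with the parentals, only the vi allele has switched, so vi is the middle locus and the order is t – vi – dw.
Crossovers in the vi–dw interval produce the single-crossover classes + vi dw and t + + (163 + 137 = 300) plus the double crossovers (23).
RF(vi–dw) = (300 + 23) / 2350 = 323/2350 = 0.1374 → 13.7 centimorgans.

13.7 centimorgans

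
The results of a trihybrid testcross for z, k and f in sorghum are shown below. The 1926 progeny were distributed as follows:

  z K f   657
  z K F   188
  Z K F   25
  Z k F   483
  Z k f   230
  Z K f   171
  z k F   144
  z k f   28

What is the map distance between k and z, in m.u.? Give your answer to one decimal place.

The two most frequent reciprocal classes, z K f and Z k F, are the parental types, so the F1 was z K f / Z k F.
The two rarest classes, z k f and Z K F, are the double crossovers. Comparing them with the parentals, only the k allele has switched, so k is the middle locus and the order is z – k – f.
Crossovers in the z–k interval produce the single-crossover classes Z K f and z k F (171 + 144 = 315) plus the double crossovers (53).
RF(z–k) = (315 + 53) / 1926 = 368/1926 = 0.1911 → 19.1 m.u.

19.1 m.u.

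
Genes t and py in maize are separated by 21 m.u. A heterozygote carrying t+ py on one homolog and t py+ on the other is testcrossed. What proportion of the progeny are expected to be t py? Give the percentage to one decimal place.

10.5%

A map distance of 21 m.u. corresponds to a recombination frequency of 0.210.
The F1 is t+ py / t py+, so t py is a recombinant gamete class with expected frequency r/2 = 0.210/2 = 0.1050.
That is 0.1050 = 10.5% of the progeny.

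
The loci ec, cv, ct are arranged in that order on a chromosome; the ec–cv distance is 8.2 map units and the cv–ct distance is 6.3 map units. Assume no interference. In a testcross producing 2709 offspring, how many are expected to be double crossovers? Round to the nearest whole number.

14

Map distances give recombination frequencies of 0.082 and 0.063 for the two intervals.
With no interference, expected double-crossover frequency = 0.082 × 0.063 = 0.00517.
Expected number = 0.00517 × 2709 = 13.99 ≈ 14.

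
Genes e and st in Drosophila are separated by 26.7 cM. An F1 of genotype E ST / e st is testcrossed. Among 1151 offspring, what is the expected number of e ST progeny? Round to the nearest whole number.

A map distance of 26.7 cM corresponds to a recombination frequency of 0.267.
The F1 is E ST / e st, so e ST is a recombinant gamete class with expected frequency r/2 = 0.267/2 = 0.1335.
Expected number = 0.1335 × 1151 = 153.66 ≈ 154.

154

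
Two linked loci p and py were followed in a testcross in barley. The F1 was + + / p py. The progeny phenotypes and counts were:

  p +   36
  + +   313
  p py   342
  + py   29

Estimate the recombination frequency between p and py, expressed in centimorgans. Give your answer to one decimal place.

The recombinant classes are + py and p +: 29 + 36 = 65.
Recombination frequency = 65/720 = 0.0903 ≈ 9.0%, i.e. 9.0 centimorgans.

9.0 centimorgans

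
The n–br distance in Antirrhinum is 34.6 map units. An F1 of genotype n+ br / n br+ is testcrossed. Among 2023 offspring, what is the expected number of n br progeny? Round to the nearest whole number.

350

A map distance of 34.6 map units corresponds to a recombination frequency of 0.346.
The F1 is n+ br / n br+, so n br is a recombinant gamete class with expected frequency r/2 = 0.346/2 = 0.1730.
Expected number = 0.1730 × 2023 = 349.98 ≈ 350.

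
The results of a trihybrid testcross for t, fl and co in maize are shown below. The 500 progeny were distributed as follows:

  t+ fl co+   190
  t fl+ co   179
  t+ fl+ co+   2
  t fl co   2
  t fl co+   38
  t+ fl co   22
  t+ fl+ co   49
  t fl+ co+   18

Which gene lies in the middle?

The two most frequent reciprocal classes, t+ fl co+ and t fl+ co, are the parental types, so the F1 was t+ fl co+ / t fl+ co.
The two rarest classes, t+ fl+ co+ and t fl co, are the double crossovers. Comparing them with the parentals, only the fl allele has switched, so fl is the middle locus and the order is t – fl – co.

fl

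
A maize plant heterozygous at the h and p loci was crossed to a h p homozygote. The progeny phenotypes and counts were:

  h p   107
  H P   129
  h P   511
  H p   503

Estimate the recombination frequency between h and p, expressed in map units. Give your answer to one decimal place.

18.9 map units

The two most frequent classes, H p (503) and h P (511), are the parental types, so the F1 was H p / h P.
The recombinant classes are H P and h p: 129 + 107 = 236.
Recombination frequency = 236/1250 = 0.1888 ≈ 18.9%, i.e. 18.9 map units.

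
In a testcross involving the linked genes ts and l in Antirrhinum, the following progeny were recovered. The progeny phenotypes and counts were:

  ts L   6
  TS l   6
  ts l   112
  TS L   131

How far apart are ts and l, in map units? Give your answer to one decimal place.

4.7 map units

The two most frequent classes, TS L (131) and ts l (112), are the parental types, so the F1 was TS L / ts l.
The recombinant classes are TS l and ts L: 6 + 6 = 12.
Recombination frequency = 12/255 = 0.0471 ≈ 4.7%, i.e. 4.7 map units.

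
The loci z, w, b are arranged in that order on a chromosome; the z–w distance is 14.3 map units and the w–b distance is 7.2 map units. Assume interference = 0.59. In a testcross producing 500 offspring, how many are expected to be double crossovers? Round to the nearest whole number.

2

Map distances give recombination frequencies of 0.143 and 0.072 for the two intervals.
With interference 0.59 (so coincidence = 0.41), expected double-crossover frequency = 0.143 × 0.072 × 0.41 = 0.00422.
Expected number = 0.00422 × 500 = 2.11 ≈ 2.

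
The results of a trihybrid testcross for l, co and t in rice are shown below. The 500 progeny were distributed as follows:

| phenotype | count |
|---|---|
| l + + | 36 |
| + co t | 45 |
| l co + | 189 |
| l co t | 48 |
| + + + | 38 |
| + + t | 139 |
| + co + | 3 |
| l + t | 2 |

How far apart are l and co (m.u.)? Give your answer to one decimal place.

17.2 m.u.

The two most frequent reciprocal classes, + + t and l co +, are the parental types, so the F1 was + + t / l co +.
The two rarest classes, l + t and + co +, are the double crossovers. Comparing them with the parentals, only the l allele has switched, so l is the middle locus and the order is t – l – co.
Crossovers in the l–co interval produce the single-crossover classes + co t and l + + (45 + 36 = 81) plus the double crossovers (5).
RF(l–co) = (81 + 5) / 500 = 86/500 = 0.1720 → 17.2 m.u.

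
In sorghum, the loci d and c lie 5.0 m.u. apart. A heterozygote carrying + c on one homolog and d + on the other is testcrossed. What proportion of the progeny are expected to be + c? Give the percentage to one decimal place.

A map distance of 5.0 m.u. corresponds to a recombination frequency of 0.050.
The F1 is + c / d +, so + c is a parental gamete class with expected frequency (1 − r)/2 = 0.950/2 = 0.4750.
That is 0.4750 = 47.5% of the progeny.

47.5%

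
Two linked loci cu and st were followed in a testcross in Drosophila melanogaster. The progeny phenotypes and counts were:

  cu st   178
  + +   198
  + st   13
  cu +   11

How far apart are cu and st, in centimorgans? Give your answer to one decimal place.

The two most frequent classes, + + (198) and cu st (178), are the parental types, so the F1 was + + / cu st.
The recombinant classes are + st and cu +: 13 + 11 = 24.
Recombination frequency = 24/400 = 0.0600 ≈ 6.0%, i.e. 6.0 centimorgans.

6.0 centimorgans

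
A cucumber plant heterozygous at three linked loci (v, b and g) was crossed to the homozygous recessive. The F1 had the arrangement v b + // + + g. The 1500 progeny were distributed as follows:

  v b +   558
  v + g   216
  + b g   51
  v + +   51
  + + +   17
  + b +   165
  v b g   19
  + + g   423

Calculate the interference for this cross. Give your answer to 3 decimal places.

0.062

The two rarest classes, v b g and + + +, are the double crossovers. Comparing them with the parentals, only the g allele has switched, so g is the middle locus and the order is v – g – b.
v–g: (381 + 36)/1500 = 0.2780; g–b: (102 + 36)/1500 = 0.0920.
Expected DCO frequency = 0.2780 × 0.0920 ≈ 0.02558; observed = 36/1500 ≈ 0.02400.
Coefficient of coincidence = 0.02400/0.02558 ≈ 0.938; interference = 1 − 0.938 = 0.062.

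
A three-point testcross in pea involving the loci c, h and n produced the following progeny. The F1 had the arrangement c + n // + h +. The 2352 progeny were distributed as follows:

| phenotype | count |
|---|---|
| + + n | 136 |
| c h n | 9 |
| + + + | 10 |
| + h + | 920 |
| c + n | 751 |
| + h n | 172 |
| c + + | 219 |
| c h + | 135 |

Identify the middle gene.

h

The two rarest classes, c h n and + + +, are the double crossovers. Comparing them with the parentals, only the h allele has switched, so h is the middle locus and the order is n – h – c.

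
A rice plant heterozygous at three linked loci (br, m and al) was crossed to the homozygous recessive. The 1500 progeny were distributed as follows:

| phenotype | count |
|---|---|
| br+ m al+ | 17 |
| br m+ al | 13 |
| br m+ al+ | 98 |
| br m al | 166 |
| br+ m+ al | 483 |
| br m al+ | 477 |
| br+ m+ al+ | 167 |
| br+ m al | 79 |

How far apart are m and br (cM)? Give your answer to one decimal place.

13.8 cM

The two most frequent reciprocal classes, br m al+ and br+ m+ al, are the parental types, so the F1 was br m al+ / br+ m+ al.
The two rarest classes, br+ m al+ and br m+ al, are the double crossovers. Comparing them with the parentals, only the br allele has switched, so br is the middle locus and the order is al – br – m.
Crossovers in the br–m interval produce the single-crossover classes br m+ al+ and br+ m al (98 + 79 = 177) plus the double crossovers (30).
RF(br–m) = (177 + 30) / 1500 = 207/1500 = 0.1380 → 13.8 cM.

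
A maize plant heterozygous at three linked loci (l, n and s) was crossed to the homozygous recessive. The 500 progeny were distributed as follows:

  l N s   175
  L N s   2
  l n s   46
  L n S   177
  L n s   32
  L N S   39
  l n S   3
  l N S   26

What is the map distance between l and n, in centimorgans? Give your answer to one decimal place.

The two most frequent reciprocal classes, l N s and L n S, are the parental types, so the F1 was l N s / L n S.
The two rarest classes, L N s and l n S, are the double crossovers. Comparing them with the parentals, only the l allele has switched, so l is the middle locus and the order is s – l – n.
Crossovers in the l–n interval produce the single-crossover classes l n s and L N S (46 + 39 = 85) plus the double crossovers (5).
RF(l–n) = (85 + 5) / 500 = 90/500 = 0.1800 → 18.0 centimorgans.

18.0 centimorgans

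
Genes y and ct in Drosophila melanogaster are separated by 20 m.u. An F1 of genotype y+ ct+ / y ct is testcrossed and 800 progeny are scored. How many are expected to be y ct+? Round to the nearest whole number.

A map distance of 20 m.u. corresponds to a recombination frequency of 0.200.
The F1 is y+ ct+ / y ct, so y ct+ is a recombinant gamete class with expected frequency r/2 = 0.200/2 = 0.1000.
Expected number = 0.1000 × 800 = 80.00 ≈ 80.

80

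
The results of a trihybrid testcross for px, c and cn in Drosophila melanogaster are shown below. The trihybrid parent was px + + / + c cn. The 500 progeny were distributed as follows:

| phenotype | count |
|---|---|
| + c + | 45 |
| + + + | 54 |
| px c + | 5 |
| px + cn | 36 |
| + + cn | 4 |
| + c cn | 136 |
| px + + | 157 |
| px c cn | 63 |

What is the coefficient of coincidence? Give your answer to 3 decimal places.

0.397

The two rarest classes, px c + and + + cn, are the double crossovers. Comparing them with the parentals, only the c allele has switched, so c is the middle locus and the order is px – c – cn.
px–c: (117 + 9)/500 = 0.2520; c–cn: (81 + 9)/500 = 0.1800.
Expected DCO frequency = 0.2520 × 0.1800 ≈ 0.04536; observed = 9/500 ≈ 0.01800.
Coefficient of coincidence = 0.01800/0.04536 ≈ 0.397.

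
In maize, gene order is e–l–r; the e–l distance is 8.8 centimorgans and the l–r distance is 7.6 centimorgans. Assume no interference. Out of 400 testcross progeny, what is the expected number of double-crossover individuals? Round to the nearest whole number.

3

Map distances give recombination frequencies of 0.088 and 0.076 for the two intervals.
With no interference, expected double-crossover frequency = 0.088 × 0.076 = 0.00669.
Expected number = 0.00669 × 400 = 2.68 ≈ 3.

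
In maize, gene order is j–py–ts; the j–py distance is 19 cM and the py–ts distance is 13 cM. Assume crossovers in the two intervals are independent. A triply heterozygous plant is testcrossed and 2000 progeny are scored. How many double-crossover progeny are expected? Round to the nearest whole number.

Map distances give recombination frequencies of 0.190 and 0.130 for the two intervals.
With no interference, expected double-crossover frequency = 0.190 × 0.130 = 0.02470.
Expected number = 0.02470 × 2000 = 49.40 ≈ 49.

49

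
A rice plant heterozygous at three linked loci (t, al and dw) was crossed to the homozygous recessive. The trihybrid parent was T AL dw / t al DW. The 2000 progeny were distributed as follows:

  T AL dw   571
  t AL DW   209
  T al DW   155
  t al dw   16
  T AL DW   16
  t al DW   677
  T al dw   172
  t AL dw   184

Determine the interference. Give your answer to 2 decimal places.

The two rarest classes, T AL DW and t al dw, are the double crossovers. Comparing them with the parentals, only the dw allele has switched, so dw is the middle locus and the order is t – dw – al.
t–dw: (339 + 32)/2000 = 0.1855; dw–al: (381 + 32)/2000 = 0.2065.
Expected DCO frequency = 0.1855 × 0.2065 ≈ 0.03831; observed = 32/2000 ≈ 0.01600.
Coefficient of coincidence = 0.01600/0.03831 ≈ 0.42; interference = 1 − 0.42 = 0.58.

0.58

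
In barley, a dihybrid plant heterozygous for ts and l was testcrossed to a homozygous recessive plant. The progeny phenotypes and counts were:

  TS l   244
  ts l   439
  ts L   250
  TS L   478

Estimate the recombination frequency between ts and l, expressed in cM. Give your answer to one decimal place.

The two most frequent classes, TS L (478) and ts l (439), are the parental types, so the F1 was TS L / ts l.
The recombinant classes are TS l and ts L: 244 + 250 = 494.
Recombination frequency = 494/1411 = 0.3501 ≈ 35.0%, i.e. 35.0 cM.

35.0 cM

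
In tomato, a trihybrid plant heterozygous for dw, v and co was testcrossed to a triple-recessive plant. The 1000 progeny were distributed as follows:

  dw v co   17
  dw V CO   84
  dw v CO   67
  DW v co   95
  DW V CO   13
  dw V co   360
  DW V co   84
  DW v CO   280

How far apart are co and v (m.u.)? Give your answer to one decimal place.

The two most frequent reciprocal classes, dw V co and DW v CO, are the parental types, so the F1 was dw V co / DW v CO.
The two rarest classes, dw v co and DW V CO, are the double crossovers. Comparing them with the parentals, only the v allele has switched, so v is the middle locus and the order is co – v – dw.
Crossovers in the co–v interval produce the single-crossover classes dw V CO and DW v co (84 + 95 = 179) plus the double crossovers (30).
RF(co–v) = (179 + 30) / 1000 = 209/1000 = 0.2090 → 20.9 m.u.

20.9 m.u.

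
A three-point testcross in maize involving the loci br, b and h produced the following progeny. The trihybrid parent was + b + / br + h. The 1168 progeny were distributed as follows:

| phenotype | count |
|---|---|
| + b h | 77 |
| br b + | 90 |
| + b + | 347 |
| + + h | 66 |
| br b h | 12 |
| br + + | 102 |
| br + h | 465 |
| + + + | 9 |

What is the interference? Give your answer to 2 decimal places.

0.31

The two rarest classes, + + + and br b h, are the double crossovers. Comparing them with the parentals, only the b allele has switched, so b is the middle locus and the order is h – b – br.
h–b: (179 + 21)/1168 = 0.1712; b–br: (156 + 21)/1168 = 0.1515.
Expected DCO frequency = 0.1712 × 0.1515 ≈ 0.02594; observed = 21/1168 ≈ 0.01798.
Coefficient of coincidence = 0.01798/0.02594 ≈ 0.69; interference = 1 − 0.69 = 0.31.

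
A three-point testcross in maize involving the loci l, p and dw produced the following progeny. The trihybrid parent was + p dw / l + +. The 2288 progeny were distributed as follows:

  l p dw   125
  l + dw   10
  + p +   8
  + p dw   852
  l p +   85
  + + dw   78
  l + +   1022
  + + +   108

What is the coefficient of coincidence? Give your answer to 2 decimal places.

0.91

The two rarest classes, + p + and l + dw, are the double crossovers. Comparing them with the parentals, only the dw allele has switched, so dw is the middle locus and the order is l – dw – p.
l–dw: (233 + 18)/2288 = 0.1097; dw–p: (163 + 18)/2288 = 0.0791.
Expected DCO frequency = 0.1097 × 0.0791 ≈ 0.00868; observed = 18/2288 ≈ 0.00787.
Coefficient of coincidence = 0.00787/0.00868 ≈ 0.91.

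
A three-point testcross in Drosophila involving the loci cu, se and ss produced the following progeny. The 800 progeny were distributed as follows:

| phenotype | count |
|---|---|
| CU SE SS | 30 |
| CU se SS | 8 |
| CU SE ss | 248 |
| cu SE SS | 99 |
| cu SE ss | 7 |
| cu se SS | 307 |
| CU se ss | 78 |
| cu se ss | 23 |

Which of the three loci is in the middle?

cu

The two most frequent reciprocal classes, CU SE ss and cu se SS, are the parental types, so the F1 was CU SE ss / cu se SS.
The two rarest classes, cu SE ss and CU se SS, are the double crossovers. Comparing them with the parentals, only the cu allele has switched, so cu is the middle locus and the order is ss – cu – se.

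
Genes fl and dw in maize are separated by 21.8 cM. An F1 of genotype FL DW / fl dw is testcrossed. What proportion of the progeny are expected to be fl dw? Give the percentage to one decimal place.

39.1%

A map distance of 21.8 cM corresponds to a recombination frequency of 0.218.
The F1 is FL DW / fl dw, so fl dw is a parental gamete class with expected frequency (1 − r)/2 = 0.782/2 = 0.3910.
That is 0.3910 = 39.1% of the progeny.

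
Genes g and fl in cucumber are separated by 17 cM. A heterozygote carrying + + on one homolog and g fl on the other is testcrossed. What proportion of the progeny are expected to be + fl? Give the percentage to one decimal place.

A map distance of 17 cM corresponds to a recombination frequency of 0.170.
The F1 is + + / g fl, so + fl is a recombinant gamete class with expected frequency r/2 = 0.170/2 = 0.0850.
That is 0.0850 = 8.5% of the progeny.

8.5%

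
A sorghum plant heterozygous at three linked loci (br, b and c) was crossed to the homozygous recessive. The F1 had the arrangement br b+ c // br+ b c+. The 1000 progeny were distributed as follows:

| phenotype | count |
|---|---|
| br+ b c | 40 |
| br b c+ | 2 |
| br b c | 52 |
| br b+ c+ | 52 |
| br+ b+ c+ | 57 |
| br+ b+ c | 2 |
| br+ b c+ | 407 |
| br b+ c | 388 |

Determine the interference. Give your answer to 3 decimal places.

0.631

The two rarest classes, br+ b+ c and br b c+, are the double crossovers. Comparing them with the parentals, only the br allele has switched, so br is the middle locus and the order is c – br – b.
c–br: (92 + 4)/1000 = 0.0960; br–b: (109 + 4)/1000 = 0.1130.
Expected DCO frequency = 0.0960 × 0.1130 ≈ 0.01085; observed = 4/1000 ≈ 0.00400.
Coefficient of coincidence = 0.00400/0.01085 ≈ 0.369; interference = 1 − 0.369 = 0.631.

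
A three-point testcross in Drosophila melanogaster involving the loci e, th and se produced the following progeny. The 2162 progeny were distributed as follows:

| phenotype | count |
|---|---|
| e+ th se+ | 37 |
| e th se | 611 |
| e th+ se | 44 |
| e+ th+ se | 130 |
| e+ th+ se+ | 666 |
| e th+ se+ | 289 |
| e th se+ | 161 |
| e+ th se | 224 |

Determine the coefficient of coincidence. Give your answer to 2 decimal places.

The two most frequent reciprocal classes, e th se and e+ th+ se+, are the parental types, so the F1 was e th se / e+ th+ se+.
The two rarest classes, e th+ se and e+ th se+, are the double crossovers. Comparing them with the parentals, only the th allele has switched, so th is the middle locus and the order is se – th – e.
se–th: (291 + 81)/2162 = 0.1721; th–e: (513 + 81)/2162 = 0.2747.
Expected DCO frequency = 0.1721 × 0.2747 ≈ 0.04728; observed = 81/2162 ≈ 0.03747.
Coefficient of coincidence = 0.03747/0.04728 ≈ 0.79.

0.79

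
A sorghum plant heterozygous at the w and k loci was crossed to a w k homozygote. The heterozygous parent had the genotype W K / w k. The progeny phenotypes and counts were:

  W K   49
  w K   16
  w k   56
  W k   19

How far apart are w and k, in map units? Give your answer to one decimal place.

25.0 map units

The recombinant classes are W k and w K: 19 + 16 = 35.
Recombination frequency = 35/140 = 0.2500 ≈ 25.0%, i.e. 25.0 map units.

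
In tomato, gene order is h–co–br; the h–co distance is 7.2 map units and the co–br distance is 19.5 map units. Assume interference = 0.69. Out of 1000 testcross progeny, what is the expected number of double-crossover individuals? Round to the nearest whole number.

4

Map distances give recombination frequencies of 0.072 and 0.195 for the two intervals.
With interference 0.69 (so coincidence = 0.31), expected double-crossover frequency = 0.072 × 0.195 × 0.31 = 0.00435.
Expected number = 0.00435 × 1000 = 4.35 ≈ 4.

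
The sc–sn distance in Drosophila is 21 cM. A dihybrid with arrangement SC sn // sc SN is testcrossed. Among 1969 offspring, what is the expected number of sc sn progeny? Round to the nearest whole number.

207

A map distance of 21 cM corresponds to a recombination frequency of 0.210.
The F1 is SC sn / sc SN, so sc sn is a recombinant gamete class with expected frequency r/2 = 0.210/2 = 0.1050.
Expected number = 0.1050 × 1969 = 206.75 ≈ 207.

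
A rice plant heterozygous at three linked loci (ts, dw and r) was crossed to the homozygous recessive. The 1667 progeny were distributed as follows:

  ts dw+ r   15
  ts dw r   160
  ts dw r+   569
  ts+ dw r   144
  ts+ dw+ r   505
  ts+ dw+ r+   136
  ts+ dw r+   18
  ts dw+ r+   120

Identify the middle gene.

The two most frequent reciprocal classes, ts+ dw+ r and ts dw r+, are the parental types, so the F1 was ts+ dw+ r / ts dw r+.
The two rarest classes, ts dw+ r and ts+ dw r+, are the double crossovers. Comparing them with the parentals, only the ts allele has switched, so ts is the middle locus and the order is r – ts – dw.

ts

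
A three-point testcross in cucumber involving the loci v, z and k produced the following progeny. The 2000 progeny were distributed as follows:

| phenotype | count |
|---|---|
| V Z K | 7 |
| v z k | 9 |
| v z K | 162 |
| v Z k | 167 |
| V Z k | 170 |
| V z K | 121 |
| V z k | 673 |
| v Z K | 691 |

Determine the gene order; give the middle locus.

The two most frequent reciprocal classes, V z k and v Z K, are the parental types, so the F1 was V z k / v Z K.
The two rarest classes, v z k and V Z K, are the double crossovers. Comparing them with the parentals, only the v allele has switched, so v is the middle locus and the order is z – v – k.

v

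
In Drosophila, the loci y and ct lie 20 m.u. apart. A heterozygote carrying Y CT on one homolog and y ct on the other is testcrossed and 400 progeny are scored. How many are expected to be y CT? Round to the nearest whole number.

40

A map distance of 20 m.u. corresponds to a recombination frequency of 0.200.
The F1 is Y CT / y ct, so y CT is a recombinant gamete class with expected frequency r/2 = 0.200/2 = 0.1000.
Expected number = 0.1000 × 400 = 40.00 ≈ 40.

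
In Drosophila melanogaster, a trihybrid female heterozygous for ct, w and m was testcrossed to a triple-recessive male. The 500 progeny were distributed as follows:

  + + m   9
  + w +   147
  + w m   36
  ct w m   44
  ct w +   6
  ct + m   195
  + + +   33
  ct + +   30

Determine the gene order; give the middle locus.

The two most frequent reciprocal classes, + w + and ct + m, are the parental types, so the F1 was + w + / ct + m.
The two rarest classes, ct w + and + + m, are the double crossovers. Comparing them with the parentals, only the ct allele has switched, so ct is the middle locus and the order is m – ct – w.

ct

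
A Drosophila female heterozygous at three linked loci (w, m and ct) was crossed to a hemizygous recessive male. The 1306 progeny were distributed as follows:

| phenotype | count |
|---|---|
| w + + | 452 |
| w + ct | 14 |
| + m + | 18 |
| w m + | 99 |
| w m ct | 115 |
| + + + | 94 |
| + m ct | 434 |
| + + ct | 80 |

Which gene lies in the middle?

ct

The two most frequent reciprocal classes, w + + and + m ct, are the parental types, so the F1 was w + + / + m ct.
The two rarest classes, w + ct and + m +, are the double crossovers. Comparing them with the parentals, only the ct allele has switched, so ct is the middle locus and the order is m – ct – w.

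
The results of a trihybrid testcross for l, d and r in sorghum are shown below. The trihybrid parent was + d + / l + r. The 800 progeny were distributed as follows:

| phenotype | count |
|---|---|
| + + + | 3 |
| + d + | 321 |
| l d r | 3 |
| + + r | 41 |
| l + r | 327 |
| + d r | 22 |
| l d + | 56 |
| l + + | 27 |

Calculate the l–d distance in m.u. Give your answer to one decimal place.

The two rarest classes, + + + and l d r, are the double crossovers. Comparing them with the parentals, only the d allele has switched, so d is the middle locus and the order is r – d – l.
Crossovers in the d–l interval produce the single-crossover classes l d + and + + r (56 + 41 = 97) plus the double crossovers (6).
RF(d–l) = (97 + 6) / 800 = 103/800 = 0.1288 → 12.9 m.u.

12.9 m.u.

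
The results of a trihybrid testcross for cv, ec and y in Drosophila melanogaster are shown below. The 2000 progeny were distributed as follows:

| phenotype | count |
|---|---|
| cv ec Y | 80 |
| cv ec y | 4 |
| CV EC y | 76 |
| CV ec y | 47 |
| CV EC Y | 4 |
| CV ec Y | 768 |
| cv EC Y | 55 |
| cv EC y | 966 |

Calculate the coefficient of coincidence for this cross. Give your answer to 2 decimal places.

0.89

The two most frequent reciprocal classes, cv EC y and CV ec Y, are the parental types, so the F1 was cv EC y / CV ec Y.
The two rarest classes, cv ec y and CV EC Y, are the double crossovers. Comparing them with the parentals, only the ec allele has switched, so ec is the middle locus and the order is cv – ec – y.
cv–ec: (156 + 8)/2000 = 0.0820; ec–y: (102 + 8)/2000 = 0.0550.
Expected DCO frequency = 0.0820 × 0.0550 ≈ 0.00451; observed = 8/2000 ≈ 0.00400.
Coefficient of coincidence = 0.00400/0.00451 ≈ 0.89.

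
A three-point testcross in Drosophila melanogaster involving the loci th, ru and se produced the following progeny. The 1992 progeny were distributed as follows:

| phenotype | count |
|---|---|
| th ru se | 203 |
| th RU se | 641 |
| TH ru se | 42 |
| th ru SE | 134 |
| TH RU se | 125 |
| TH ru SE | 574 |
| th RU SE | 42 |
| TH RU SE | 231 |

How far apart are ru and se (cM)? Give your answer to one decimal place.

The two most frequent reciprocal classes, th RU se and TH ru SE, are the parental types, so the F1 was th RU se / TH ru SE.
The two rarest classes, th RU SE and TH ru se, are the double crossovers. Comparing them with the parentals, only the se allele has switched, so se is the middle locus and the order is ru – se – th.
Crossovers in the ru–se interval produce the single-crossover classes th ru se and TH RU SE (203 + 231 = 434) plus the double crossovers (84).
RF(ru–se) = (434 + 84) / 1992 = 518/1992 = 0.2600 → 26.0 cM.

26.0 cM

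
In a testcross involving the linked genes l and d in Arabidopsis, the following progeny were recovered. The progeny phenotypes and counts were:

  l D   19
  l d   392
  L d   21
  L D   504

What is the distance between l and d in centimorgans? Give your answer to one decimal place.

The two most frequent classes, L D (504) and l d (392), are the parental types, so the F1 was L D / l d.
The recombinant classes are L d and l D: 21 + 19 = 40.
Recombination frequency = 40/936 = 0.0427 ≈ 4.3%, i.e. 4.3 centimorgans.

4.3 centimorgans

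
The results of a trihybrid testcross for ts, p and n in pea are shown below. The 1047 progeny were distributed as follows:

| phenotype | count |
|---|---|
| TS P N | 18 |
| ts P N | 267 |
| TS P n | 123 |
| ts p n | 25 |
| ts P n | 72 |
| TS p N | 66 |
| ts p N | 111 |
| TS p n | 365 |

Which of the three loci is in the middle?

The two most frequent reciprocal classes, ts P N and TS p n, are the parental types, so the F1 was ts P N / TS p n.
The two rarest classes, TS P N and ts p n, are the double crossovers. Comparing them with the parentals, only the ts allele has switched, so ts is the middle locus and the order is n – ts – p.

ts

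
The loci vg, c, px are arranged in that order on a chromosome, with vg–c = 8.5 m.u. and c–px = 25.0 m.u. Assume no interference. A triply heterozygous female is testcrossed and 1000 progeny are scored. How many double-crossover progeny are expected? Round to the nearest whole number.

Map distances give recombination frequencies of 0.085 and 0.250 for the two intervals.
With no interference, expected double-crossover frequency = 0.085 × 0.250 = 0.02125.
Expected number = 0.02125 × 1000 = 21.25 ≈ 21.

21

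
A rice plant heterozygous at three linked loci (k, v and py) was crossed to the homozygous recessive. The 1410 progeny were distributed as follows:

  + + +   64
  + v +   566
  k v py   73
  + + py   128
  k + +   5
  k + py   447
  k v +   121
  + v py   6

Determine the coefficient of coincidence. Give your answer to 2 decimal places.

0.40

The two most frequent reciprocal classes, k + py and + v +, are the parental types, so the F1 was k + py / + v +.
The two rarest classes, k + + and + v py, are the double crossovers. Comparing them with the parentals, only the py allele has switched, so py is the middle locus and the order is k – py – v.
k–py: (249 + 11)/1410 = 0.1844; py–v: (137 + 11)/1410 = 0.1050.
Expected DCO frequency = 0.1844 × 0.1050 ≈ 0.01936; observed = 11/1410 ≈ 0.00780.
Coefficient of coincidence = 0.00780/0.01936 ≈ 0.40.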